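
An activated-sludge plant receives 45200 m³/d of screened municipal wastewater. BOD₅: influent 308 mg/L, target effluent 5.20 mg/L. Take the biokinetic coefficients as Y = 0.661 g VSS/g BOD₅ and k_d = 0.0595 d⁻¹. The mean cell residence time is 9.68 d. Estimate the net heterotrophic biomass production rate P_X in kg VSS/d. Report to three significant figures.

The observed yield is Y_obs = Y/(1 + k_d·θ_c) = 0.661 / (1 + 0.0595 × 9.68) = 0.661 / 1.576 = 0.4194 g VSS per g BOD₅ removed.
Mass of BOD₅ removed per day: Q(S₀ − S) = 45200 × 302.8 g/m³ = 13687 kg/d.
Net biomass production P_X = Y_obs × Q·(S₀ − S) = 0.4194 × 13687 = 5741 kg VSS/d.

P_X ≈ 5740 kg VSS/d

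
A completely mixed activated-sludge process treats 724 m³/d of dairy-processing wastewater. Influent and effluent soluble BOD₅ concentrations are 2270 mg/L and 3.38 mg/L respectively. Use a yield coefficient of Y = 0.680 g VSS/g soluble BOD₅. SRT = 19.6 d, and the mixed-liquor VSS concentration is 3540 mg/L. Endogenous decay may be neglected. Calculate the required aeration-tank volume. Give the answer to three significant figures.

V ≈ 6180 m³

V·X = Y·Q·ΔS·θ_c gives V = 0.680 × 724 × (2270 − 3.38) × 19.6 / 3540 = 6178 m³.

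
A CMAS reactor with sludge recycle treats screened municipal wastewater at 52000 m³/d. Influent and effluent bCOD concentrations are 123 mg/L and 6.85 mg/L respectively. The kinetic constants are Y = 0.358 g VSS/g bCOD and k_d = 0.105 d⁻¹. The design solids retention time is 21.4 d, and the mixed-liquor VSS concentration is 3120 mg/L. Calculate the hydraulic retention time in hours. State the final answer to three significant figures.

τ ≈ 2.11 h

Rearranging the biomass balance for a CMAS with decay, V = Y·Q·ΔS·θ_c / [X·(1+k_d θ_c)] = 0.358 × 52000 × (123 − 6.85) × 21.4 / [3120 × (1 + 0.105 × 21.4)] = 4.63×10^7 / 10131 = 4568 m³.
Hydraulic retention time τ = V/Q = 4568 / 52000 = 0.08784 d = 2.108 h.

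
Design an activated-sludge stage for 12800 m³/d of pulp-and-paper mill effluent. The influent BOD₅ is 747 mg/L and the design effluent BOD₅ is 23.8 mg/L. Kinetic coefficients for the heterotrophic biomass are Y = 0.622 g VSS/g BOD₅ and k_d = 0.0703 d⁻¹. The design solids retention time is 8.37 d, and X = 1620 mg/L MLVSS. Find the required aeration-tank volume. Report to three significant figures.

V ≈ 18700 m³

Rearranging the biomass balance for a CMAS with decay, V = Y·Q·ΔS·θ_c / [X·(1+k_d θ_c)] = 0.622 × 12800 × (747 − 23.8) × 8.37 / [1620 × (1 + 0.0703 × 8.37)] = 4.82×10^7 / 2573 = 18729 m³.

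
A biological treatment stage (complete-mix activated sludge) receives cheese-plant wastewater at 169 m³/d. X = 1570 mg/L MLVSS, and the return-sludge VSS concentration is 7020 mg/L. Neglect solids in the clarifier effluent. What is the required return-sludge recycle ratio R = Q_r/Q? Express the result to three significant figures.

R = Q_r/Q = X/(X_r − X) = 1570 / (7020 − 1570) = 0.2881.

R ≈ 0.288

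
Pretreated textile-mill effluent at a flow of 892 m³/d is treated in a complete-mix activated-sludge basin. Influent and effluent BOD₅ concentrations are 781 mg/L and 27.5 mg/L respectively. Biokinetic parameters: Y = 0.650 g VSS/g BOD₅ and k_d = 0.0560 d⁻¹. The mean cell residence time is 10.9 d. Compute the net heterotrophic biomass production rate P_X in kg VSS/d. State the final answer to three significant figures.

P_X ≈ 271 kg VSS/d

Correct the yield for decay: Y_obs = Y/(1 + k_d θ_c) = 0.650 / (1 + 0.0560 × 10.9) = 0.650 / 1.610 = 0.4036.
Q·(S₀ − S) = 892 × (781 − 27.5) × 10⁻³ = 672.1 kg/d removed.
Net biomass production P_X = Y_obs × Q·(S₀ − S) = 0.4036 × 672.1 = 271.3 kg VSS/d.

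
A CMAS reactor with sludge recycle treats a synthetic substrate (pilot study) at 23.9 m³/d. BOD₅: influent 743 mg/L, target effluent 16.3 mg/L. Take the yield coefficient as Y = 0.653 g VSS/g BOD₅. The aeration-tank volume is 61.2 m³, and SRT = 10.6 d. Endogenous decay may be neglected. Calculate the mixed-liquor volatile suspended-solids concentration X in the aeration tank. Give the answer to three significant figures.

X ≈ 1960 mg/L

Without decay, X = Y Q (S₀−S) θ_c / V = 0.653 × 23.9 × (743 − 16.3) × 10.6 / 61.2 = 1964 mg/L.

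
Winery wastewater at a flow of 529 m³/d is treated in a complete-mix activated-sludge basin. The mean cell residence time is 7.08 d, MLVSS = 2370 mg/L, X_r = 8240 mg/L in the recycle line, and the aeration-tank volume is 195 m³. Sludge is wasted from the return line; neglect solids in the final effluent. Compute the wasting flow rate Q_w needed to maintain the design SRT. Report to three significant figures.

Q_w = (V·X)/(θ_c X_r) = 195.0 × 2370 / (7.08 × 8240) = 7.922 m³/d.

Q_w ≈ 7.92 m³/d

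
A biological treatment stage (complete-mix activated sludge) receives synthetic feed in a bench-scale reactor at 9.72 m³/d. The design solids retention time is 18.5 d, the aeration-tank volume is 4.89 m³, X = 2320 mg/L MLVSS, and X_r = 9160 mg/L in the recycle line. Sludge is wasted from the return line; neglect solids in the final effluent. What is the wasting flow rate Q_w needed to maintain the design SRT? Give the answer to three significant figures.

Q_w ≈ 0.0669 m³/d

θ_c = V·X/(Q_w·X_r) when wasting from the recycle, so Q_w = V·X/(θ_c·X_r) = 4.890 × 2320 / (18.5 × 9160) = 0.06695 m³/d.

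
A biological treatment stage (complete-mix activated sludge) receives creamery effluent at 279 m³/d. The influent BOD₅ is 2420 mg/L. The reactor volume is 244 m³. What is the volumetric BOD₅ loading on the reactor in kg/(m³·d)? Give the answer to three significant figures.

L_v ≈ 2.77 kg BOD₅/(m³·d)

L_v = Q S₀ / V = 279 × 2420 × 10⁻³ / 244.0 = 2.767 kg/(m³·d).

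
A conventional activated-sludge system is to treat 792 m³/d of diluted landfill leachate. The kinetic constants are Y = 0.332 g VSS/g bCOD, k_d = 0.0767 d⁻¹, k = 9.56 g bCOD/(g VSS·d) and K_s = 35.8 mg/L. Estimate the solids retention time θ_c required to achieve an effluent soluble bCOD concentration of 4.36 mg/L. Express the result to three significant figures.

At the target effluent, Y k S/(K_s+S) = 0.332×9.56×4.36/40.16 = 0.3446 d⁻¹.
1/θ_c = 0.3446 − 0.0767 = 0.2679 d⁻¹, so θ_c = 3.733 d.

θ_c ≈ 3.73 d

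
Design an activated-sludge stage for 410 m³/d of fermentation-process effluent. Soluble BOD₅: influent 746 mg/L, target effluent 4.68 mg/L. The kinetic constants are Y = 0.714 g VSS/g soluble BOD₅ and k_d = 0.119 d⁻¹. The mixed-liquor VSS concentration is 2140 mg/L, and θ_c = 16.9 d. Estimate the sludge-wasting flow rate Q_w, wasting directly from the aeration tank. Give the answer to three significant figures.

Q_w ≈ 33.7 m³/d

Rearranging the biomass balance for a CMAS with decay, V = Y·Q·ΔS·θ_c / [X·(1+k_d θ_c)] = 0.714 × 410 × (746 − 4.68) × 16.9 / [2140 × (1 + 0.119 × 16.9)] = 3.67×10^6 / 6444 = 569.2 m³.
With mixed-liquor wasting, θ_c = V/Q_w, so Q_w = V/θ_c = 569.2/16.9 = 33.68 m³/d.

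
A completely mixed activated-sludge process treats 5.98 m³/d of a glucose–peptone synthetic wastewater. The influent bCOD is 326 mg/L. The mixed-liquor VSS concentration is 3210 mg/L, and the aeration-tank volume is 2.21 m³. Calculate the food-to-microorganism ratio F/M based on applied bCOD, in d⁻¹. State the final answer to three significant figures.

F/M ≈ 0.275 d⁻¹

F/M = Q·S₀ / (V·X) = 5.98 × 326 / (2.210 × 3210) = 0.2748 g bCOD·(g VSS·d)⁻¹.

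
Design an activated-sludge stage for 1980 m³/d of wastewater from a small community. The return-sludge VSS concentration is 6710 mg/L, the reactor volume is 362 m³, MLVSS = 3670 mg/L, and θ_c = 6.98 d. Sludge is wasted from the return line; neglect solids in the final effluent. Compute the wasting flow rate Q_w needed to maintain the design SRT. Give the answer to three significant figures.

Q_w ≈ 28.4 m³/d

Q_w = (V·X)/(θ_c X_r) = 362.0 × 3670 / (6.98 × 6710) = 28.37 m³/d.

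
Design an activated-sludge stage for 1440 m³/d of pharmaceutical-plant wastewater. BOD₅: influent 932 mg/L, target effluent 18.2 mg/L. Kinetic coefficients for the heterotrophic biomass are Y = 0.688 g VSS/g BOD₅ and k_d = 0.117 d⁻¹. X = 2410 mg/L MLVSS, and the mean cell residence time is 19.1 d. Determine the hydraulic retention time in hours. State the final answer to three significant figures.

τ ≈ 37.0 h

From the SRT design equation V = Y Q (S₀−S) θ_c / [X (1 + k_d θ_c)] = 0.688 × 1440 × (932 − 18.2) × 19.1 / [2410 × (1 + 0.117 × 19.1)] = 1.73×10^7 / 7796 = 2218 m³.
τ = V/Q = 2218/1440 = 1.540 d, or 36.97 h.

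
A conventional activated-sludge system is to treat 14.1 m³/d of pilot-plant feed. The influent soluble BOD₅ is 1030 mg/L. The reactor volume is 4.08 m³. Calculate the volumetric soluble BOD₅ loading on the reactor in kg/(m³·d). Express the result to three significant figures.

L_v ≈ 3.56 kg soluble BOD₅/(m³·d)

Applied soluble BOD₅ load per unit volume = Q·S₀/V = (14.1 × 1030/1000)/4.080 = 3.560 kg soluble BOD₅·m⁻³·d⁻¹.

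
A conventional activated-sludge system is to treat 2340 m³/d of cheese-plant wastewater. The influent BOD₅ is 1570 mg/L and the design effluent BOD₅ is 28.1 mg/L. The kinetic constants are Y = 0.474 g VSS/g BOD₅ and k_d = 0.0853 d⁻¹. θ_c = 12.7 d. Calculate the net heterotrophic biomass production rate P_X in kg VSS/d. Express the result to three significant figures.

Observed yield with endogenous decay: Y_obs = Y / (1 + k_d·θ_c) = 0.474 / (1 + 0.0853 × 12.7) = 0.474 / 2.083 = 0.2275 g VSS/g BOD₅.
Mass of BOD₅ removed per day: Q(S₀ − S) = 2340 × 1542 g/m³ = 3608 kg/d.
P_X = Y_obs · Q(S₀ − S) = 0.2275 × 3608 = 820.9 kg VSS/d.

P_X ≈ 821 kg VSS/d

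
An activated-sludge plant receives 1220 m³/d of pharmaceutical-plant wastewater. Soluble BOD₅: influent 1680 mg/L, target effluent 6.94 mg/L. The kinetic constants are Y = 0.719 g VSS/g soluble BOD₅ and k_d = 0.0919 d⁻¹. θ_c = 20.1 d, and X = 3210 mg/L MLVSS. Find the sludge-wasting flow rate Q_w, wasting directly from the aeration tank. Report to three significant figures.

Steady-state biomass mass balance: V·X·(1 + k_d·θ_c) = Y·Q·(S₀ − S)·θ_c, so V = 0.719 × 1220 × (1680 − 6.94) × 20.1 / [3210 × (1 + 0.0919 × 20.1)] = 2.95×10^7 / 9139 = 3228 m³.
With mixed-liquor wasting, θ_c = V/Q_w, so Q_w = V/θ_c = 3228/20.1 = 160.6 m³/d.

Q_w ≈ 161 m³/d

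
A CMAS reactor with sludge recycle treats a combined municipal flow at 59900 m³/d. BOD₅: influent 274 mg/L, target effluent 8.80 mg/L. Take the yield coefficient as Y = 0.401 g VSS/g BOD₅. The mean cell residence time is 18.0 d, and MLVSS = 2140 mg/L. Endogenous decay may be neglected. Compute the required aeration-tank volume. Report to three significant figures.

V ≈ 53600 m³

With k_d = 0 the design equation reduces to V = Y Q (S₀−S) θ_c / X = 0.401 × 59900 × (274 − 8.80) × 18.0 / 2140 = 53580 m³.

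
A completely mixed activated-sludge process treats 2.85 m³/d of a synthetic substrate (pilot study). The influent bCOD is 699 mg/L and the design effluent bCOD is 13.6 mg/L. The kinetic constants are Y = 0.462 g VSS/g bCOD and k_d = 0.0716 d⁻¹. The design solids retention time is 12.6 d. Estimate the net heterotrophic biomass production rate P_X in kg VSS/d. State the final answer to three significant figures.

Y_obs = Y / (1 + k_d θ_c) = 0.462 / (1 + 0.0716 × 12.6) = 0.462 / 1.902 = 0.2429.
Mass of bCOD removed per day: Q(S₀ − S) = 2.85 × 685.4 g/m³ = 1.953 kg/d.
So the net sludge growth is P_X = 0.2429 × 1.953 = 0.4744 kg VSS/d.

P_X ≈ 0.474 kg VSS/d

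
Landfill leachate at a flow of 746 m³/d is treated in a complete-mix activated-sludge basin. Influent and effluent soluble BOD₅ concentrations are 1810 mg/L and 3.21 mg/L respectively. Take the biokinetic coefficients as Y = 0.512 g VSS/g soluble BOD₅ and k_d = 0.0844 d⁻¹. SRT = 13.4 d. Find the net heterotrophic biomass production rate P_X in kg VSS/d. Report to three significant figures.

P_X ≈ 324 kg VSS/d

Y_obs = Y / (1 + k_d θ_c) = 0.512 / (1 + 0.0844 × 13.4) = 0.512 / 2.131 = 0.2403.
ΔS = 1810 − 3.21 = 1807 mg/L, so the substrate removal rate is 746 × 1807/1000 = 1348 kg soluble BOD₅/d.
Net biomass production P_X = Y_obs × Q·(S₀ − S) = 0.2403 × 1348 = 323.8 kg VSS/d.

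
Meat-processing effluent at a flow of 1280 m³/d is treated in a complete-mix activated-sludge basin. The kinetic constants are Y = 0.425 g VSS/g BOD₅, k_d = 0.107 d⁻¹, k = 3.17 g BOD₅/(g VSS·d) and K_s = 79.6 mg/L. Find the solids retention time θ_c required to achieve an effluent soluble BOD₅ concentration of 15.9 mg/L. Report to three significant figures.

θ_c ≈ 8.52 d

At the target effluent, Y k S/(K_s+S) = 0.425×3.17×15.9/95.50 = 0.2243 d⁻¹.
1/θ_c = 0.2243 − 0.107 = 0.1173 d⁻¹, so θ_c = 8.525 d.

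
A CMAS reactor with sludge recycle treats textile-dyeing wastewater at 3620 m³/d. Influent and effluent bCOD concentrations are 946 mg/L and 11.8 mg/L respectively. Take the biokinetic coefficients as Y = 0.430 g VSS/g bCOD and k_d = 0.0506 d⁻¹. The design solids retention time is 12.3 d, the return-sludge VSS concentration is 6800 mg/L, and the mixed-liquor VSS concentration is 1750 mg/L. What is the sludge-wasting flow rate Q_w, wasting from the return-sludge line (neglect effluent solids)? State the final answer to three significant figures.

Q_w ≈ 132 m³/d

Rearranging the biomass balance for a CMAS with decay, V = Y·Q·ΔS·θ_c / [X·(1+k_d θ_c)] = 0.430 × 3620 × (946 − 11.8) × 12.3 / [1750 × (1 + 0.0506 × 12.3)] = 1.79×10^7 / 2839 = 6300 m³.
θ_c = V·X/(Q_w·X_r) when wasting from the recycle, so Q_w = V·X/(θ_c·X_r) = 6300 × 1750 / (12.3 × 6800) = 131.8 m³/d.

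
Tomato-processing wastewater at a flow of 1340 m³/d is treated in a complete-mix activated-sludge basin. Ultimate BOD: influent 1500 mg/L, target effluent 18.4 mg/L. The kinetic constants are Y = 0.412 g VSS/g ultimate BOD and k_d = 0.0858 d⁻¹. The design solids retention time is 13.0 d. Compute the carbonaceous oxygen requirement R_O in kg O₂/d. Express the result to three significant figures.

Correct the yield for decay: Y_obs = Y/(1 + k_d θ_c) = 0.412 / (1 + 0.0858 × 13.0) = 0.412 / 2.115 = 0.1948.
Substrate removed = Q·(S₀ − S) = 1340 m³/d × (1500 − 18.4) g/m³ = 1.99×10^6 g/d = 1985 kg/d.
P_X = Y_obs·Q·(S₀ − S) = 0.1948 × 1985 = 386.7 kg VSS/d.
R_O = Q·ΔS − 1.42 P_X = 1985 − 549.1 = 1436 kg O₂/d.

R_O ≈ 1440 kg O₂/d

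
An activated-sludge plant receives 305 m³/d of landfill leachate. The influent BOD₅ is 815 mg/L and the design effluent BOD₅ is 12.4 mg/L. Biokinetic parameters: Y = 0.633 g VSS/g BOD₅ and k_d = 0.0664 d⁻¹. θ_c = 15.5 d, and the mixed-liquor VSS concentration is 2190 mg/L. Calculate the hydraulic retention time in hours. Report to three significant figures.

From the SRT design equation V = Y Q (S₀−S) θ_c / [X (1 + k_d θ_c)] = 0.633 × 305 × (815 − 12.4) × 15.5 / [2190 × (1 + 0.0664 × 15.5)] = 2.4×10^6 / 4444 = 540.5 m³.
τ = V/Q = 540.5/305 = 1.772 d, or 42.53 h.

τ ≈ 42.5 h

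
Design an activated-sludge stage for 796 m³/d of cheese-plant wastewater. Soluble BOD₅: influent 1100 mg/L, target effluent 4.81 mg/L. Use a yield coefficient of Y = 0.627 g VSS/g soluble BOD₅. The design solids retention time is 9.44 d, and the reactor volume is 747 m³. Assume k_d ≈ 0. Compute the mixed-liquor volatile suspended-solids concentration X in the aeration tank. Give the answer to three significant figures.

X ≈ 6910 mg/L

Without decay, X = Y Q (S₀−S) θ_c / V = 0.627 × 796 × (1100 − 4.81) × 9.44 / 747 = 6908 mg/L.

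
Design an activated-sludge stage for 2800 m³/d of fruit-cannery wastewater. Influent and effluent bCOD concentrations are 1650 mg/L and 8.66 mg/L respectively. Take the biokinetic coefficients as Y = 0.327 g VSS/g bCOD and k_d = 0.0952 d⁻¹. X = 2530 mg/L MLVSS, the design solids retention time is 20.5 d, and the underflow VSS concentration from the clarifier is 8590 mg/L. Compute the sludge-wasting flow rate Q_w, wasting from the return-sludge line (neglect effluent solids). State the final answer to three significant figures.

Q_w ≈ 59.3 m³/d

Rearranging the biomass balance for a CMAS with decay, V = Y·Q·ΔS·θ_c / [X·(1+k_d θ_c)] = 0.327 × 2800 × (1650 − 8.66) × 20.5 / [2530 × (1 + 0.0952 × 20.5)] = 3.08×10^7 / 7468 = 4126 m³.
Q_w = (V·X)/(θ_c X_r) = 4126 × 2530 / (20.5 × 8590) = 59.27 m³/d.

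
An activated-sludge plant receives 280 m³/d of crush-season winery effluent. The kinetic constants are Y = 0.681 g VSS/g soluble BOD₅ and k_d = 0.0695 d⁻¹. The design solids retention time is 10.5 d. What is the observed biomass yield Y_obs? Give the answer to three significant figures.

The observed yield is Y_obs = Y/(1 + k_d·θ_c) = 0.681 / (1 + 0.0695 × 10.5) = 0.681 / 1.730 = 0.3937 g VSS per g soluble BOD₅ removed.

Y_obs ≈ 0.394 g VSS/g soluble BOD₅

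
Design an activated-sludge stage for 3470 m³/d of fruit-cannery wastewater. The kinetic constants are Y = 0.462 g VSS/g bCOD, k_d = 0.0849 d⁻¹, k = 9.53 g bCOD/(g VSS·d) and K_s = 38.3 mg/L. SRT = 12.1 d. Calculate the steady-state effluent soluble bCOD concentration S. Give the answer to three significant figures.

S ≈ 1.52 mg/L

From the Monod/SRT balance for a CMAS, S = K_s·(1+k_d θ_c)/[θ_c·(Y k − k_d) − 1] = 38.3 × (1 + 0.0849 × 12.1) / [12.1 × (0.462 × 9.53 − 0.0849) − 1] = 77.65 / 51.25 = 1.515 mg/L.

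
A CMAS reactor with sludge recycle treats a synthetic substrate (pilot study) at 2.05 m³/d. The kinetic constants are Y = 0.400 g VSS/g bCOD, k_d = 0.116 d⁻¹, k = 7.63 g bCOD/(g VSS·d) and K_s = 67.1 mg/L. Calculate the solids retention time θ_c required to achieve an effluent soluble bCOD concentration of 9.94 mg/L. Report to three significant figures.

θ_c ≈ 3.60 d

Specific growth rate at S = 9.94 mg/L: μ = YkS/(K_s+S) = 0.400·7.63·9.94/(67.1+9.94) = 0.3938 d⁻¹.
θ_c = 1/(μ − k_d) = 1/(0.3938 − 0.116) = 1/0.2778 = 3.600 d.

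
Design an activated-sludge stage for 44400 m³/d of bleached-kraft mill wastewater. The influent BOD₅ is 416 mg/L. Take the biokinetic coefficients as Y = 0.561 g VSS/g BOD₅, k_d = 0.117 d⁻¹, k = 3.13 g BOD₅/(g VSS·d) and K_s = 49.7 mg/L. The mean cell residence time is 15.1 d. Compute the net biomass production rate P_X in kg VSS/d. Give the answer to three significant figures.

From the Monod/SRT balance for a CMAS, S = K_s·(1+k_d θ_c)/[θ_c·(Y k − k_d) − 1] = 49.7 × (1 + 0.117 × 15.1) / [15.1 × (0.561 × 3.13 − 0.117) − 1] = 137.5 / 23.75 = 5.790 mg/L.
Observed yield with endogenous decay: Y_obs = Y / (1 + k_d·θ_c) = 0.561 / (1 + 0.117 × 15.1) = 0.561 / 2.767 = 0.2028 g VSS/g BOD₅.
Q·(S₀ − S) = 44400 × (416 − 5.79) × 10⁻³ = 18213 kg/d removed.
Net biomass production P_X = Y_obs × Q·(S₀ − S) = 0.2028 × 18213 = 3693 kg VSS/d.

P_X ≈ 3690 kg VSS/d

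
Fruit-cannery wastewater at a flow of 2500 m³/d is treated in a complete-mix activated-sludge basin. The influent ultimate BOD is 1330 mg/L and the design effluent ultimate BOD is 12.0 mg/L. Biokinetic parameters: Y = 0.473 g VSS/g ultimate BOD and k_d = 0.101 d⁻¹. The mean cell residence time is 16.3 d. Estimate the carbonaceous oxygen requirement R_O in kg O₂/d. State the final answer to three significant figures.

Correct the yield for decay: Y_obs = Y/(1 + k_d θ_c) = 0.473 / (1 + 0.101 × 16.3) = 0.473 / 2.646 = 0.1787.
Substrate removed = Q·(S₀ − S) = 2500 m³/d × (1330 − 12.0) g/m³ = 3.29×10^6 g/d = 3295 kg/d.
Net sludge production P_X = 0.1787 × 3295 = 588.9 kg VSS/d.
R_O = Q·(S₀ − S) − 1.42·P_X = 3295 − 1.42 × 588.9 = 2459 kg O₂/d.

R_O ≈ 2460 kg O₂/d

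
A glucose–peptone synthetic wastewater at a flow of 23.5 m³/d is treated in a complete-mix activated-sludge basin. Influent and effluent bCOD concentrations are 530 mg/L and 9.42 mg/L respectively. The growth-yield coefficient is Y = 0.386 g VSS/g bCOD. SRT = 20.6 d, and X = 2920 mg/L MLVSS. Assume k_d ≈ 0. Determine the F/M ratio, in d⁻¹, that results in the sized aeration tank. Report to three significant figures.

F/M ≈ 0.128 d⁻¹

V·X = Y·Q·ΔS·θ_c gives V = 0.386 × 23.5 × (530 − 9.42) × 20.6 / 2920 = 33.31 m³.
F/M = Q·S₀ / (V·X) = 23.5 × 530 / (33.31 × 2920) = 0.1280 g bCOD·(g VSS·d)⁻¹.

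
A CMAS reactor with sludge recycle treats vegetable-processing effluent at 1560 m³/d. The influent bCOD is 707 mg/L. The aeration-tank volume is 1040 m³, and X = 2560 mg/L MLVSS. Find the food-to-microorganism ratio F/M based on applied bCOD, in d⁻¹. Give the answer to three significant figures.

F/M = Q·S₀ / (V·X) = 1560 × 707 / (1040 × 2560) = 0.4143 g bCOD·(g VSS·d)⁻¹.

F/M ≈ 0.414 d⁻¹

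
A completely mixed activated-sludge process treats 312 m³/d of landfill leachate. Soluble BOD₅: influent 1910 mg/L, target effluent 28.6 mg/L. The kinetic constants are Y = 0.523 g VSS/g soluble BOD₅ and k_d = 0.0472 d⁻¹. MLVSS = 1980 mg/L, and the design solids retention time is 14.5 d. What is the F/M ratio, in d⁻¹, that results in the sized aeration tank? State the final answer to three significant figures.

Rearranging the biomass balance for a CMAS with decay, V = Y·Q·ΔS·θ_c / [X·(1+k_d θ_c)] = 0.523 × 312 × (1910 − 28.6) × 14.5 / [1980 × (1 + 0.0472 × 14.5)] = 4.45×10^6 / 3335 = 1335 m³.
F/M = Q·S₀ / (V·X) = 312 × 1910 / (1335 × 1980) = 0.2255 g soluble BOD₅·(g VSS·d)⁻¹.

F/M ≈ 0.225 d⁻¹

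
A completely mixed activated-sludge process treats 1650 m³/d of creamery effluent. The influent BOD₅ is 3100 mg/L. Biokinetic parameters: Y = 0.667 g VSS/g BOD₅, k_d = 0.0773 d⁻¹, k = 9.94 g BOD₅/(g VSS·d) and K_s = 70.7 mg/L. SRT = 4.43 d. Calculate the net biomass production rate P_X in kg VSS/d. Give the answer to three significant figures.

P_X ≈ 2540 kg VSS/d

For a completely mixed reactor with recycle the Lawrence–McCarty relation gives S = K_s·(1 + k_d·θ_c) / [θ_c·(Y·k − k_d) − 1] = 70.7 × (1 + 0.0773 × 4.43) / [4.43 × (0.667 × 9.94 − 0.0773) − 1] = 94.91 / 28.03 = 3.386 mg/L.
Correct the yield for decay: Y_obs = Y/(1 + k_d θ_c) = 0.667 / (1 + 0.0773 × 4.43) = 0.667 / 1.342 = 0.4969.
Substrate removed = Q·(S₀ − S) = 1650 m³/d × (3100 − 3.39) g/m³ = 5.11×10^6 g/d = 5109 kg/d.
Net biomass production P_X = Y_obs × Q·(S₀ − S) = 0.4969 × 5109 = 2539 kg VSS/d.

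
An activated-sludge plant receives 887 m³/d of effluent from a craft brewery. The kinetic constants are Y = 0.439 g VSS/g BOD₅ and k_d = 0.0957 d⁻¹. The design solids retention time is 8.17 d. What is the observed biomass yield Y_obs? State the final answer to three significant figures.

The observed yield is Y_obs = Y/(1 + k_d·θ_c) = 0.439 / (1 + 0.0957 × 8.17) = 0.439 / 1.782 = 0.2464 g VSS per g BOD₅ removed.

Y_obs ≈ 0.246 g VSS/g BOD₅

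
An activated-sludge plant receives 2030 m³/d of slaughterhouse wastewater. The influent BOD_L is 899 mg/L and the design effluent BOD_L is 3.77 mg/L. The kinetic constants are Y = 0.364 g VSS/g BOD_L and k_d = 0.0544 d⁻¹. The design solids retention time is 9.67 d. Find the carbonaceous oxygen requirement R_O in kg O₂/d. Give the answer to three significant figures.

R_O ≈ 1200 kg O₂/d

Correct the yield for decay: Y_obs = Y/(1 + k_d θ_c) = 0.364 / (1 + 0.0544 × 9.67) = 0.364 / 1.526 = 0.2385.
Substrate removed = Q·(S₀ − S) = 2030 m³/d × (899 − 3.77) g/m³ = 1.82×10^6 g/d = 1817 kg/d.
P_X = Y_obs·Q·(S₀ − S) = 0.2385 × 1817 = 433.5 kg VSS/d.
R_O = Q·ΔS − 1.42 P_X = 1817 − 615.5 = 1202 kg O₂/d.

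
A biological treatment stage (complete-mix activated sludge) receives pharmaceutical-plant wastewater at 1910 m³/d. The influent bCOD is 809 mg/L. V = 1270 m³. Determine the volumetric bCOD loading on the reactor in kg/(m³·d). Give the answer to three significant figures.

L_v ≈ 1.22 kg bCOD/(m³·d)

L_v = Q S₀ / V = 1910 × 809 × 10⁻³ / 1270 = 1.217 kg/(m³·d).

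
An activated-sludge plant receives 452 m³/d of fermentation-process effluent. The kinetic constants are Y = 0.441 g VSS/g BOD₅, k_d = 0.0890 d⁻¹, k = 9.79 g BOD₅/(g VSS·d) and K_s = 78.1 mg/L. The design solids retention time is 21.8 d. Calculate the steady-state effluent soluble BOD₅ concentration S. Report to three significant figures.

S ≈ 2.52 mg/L

From the Monod/SRT balance for a CMAS, S = K_s·(1+k_d θ_c)/[θ_c·(Y k − k_d) − 1] = 78.1 × (1 + 0.0890 × 21.8) / [21.8 × (0.441 × 9.79 − 0.0890) − 1] = 229.6 / 91.18 = 2.518 mg/L.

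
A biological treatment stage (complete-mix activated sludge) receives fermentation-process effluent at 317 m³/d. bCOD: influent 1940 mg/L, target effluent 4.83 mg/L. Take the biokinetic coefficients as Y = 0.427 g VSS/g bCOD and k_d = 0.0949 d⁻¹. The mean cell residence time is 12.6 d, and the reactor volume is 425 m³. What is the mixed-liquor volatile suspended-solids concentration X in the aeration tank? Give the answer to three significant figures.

X ≈ 3540 mg/L

From V·X·(1 + k_d·θ_c) = Y·Q·(S₀ − S)·θ_c: X = 0.427 × 317 × (1940 − 4.83) × 12.6 / [425 × (1 + 0.0949 × 12.6)] = 3537 mg/L.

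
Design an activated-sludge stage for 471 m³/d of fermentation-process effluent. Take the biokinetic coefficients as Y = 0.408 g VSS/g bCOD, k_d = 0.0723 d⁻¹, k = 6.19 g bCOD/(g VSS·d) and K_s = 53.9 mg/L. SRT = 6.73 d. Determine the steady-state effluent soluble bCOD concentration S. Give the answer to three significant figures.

S ≈ 5.17 mg/L

For a completely mixed reactor with recycle the Lawrence–McCarty relation gives S = K_s·(1 + k_d·θ_c) / [θ_c·(Y·k − k_d) − 1] = 53.9 × (1 + 0.0723 × 6.73) / [6.73 × (0.408 × 6.19 − 0.0723) − 1] = 80.13 / 15.51 = 5.166 mg/L.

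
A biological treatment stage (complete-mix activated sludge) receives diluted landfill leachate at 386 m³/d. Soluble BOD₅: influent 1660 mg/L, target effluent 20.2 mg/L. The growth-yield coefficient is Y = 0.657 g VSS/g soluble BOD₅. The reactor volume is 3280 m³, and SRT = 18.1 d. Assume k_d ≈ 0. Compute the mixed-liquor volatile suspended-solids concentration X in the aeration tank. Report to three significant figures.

Without decay, X = Y Q (S₀−S) θ_c / V = 0.657 × 386 × (1660 − 20.2) × 18.1 / 3280 = 2295 mg/L.

X ≈ 2290 mg/L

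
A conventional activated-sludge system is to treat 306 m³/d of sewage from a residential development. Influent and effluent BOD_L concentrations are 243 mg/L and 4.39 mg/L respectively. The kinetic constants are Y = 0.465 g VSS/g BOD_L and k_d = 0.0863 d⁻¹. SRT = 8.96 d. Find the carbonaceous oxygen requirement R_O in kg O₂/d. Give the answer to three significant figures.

R_O ≈ 45.8 kg O₂/d

Observed yield with endogenous decay: Y_obs = Y / (1 + k_d·θ_c) = 0.465 / (1 + 0.0863 × 8.96) = 0.465 / 1.773 = 0.2622 g VSS/g BOD_L.
ΔS = 243 − 4.39 = 238.6 mg/L, so the substrate removal rate is 306 × 238.6/1000 = 73.01 kg BOD_L/d.
Net sludge production P_X = 0.2622 × 73.01 = 19.15 kg VSS/d.
Carbonaceous O₂ demand = substrate oxidised − cell-mass equivalent = 73.01 − 1.42 × 19.15 = 45.83 kg O₂/d.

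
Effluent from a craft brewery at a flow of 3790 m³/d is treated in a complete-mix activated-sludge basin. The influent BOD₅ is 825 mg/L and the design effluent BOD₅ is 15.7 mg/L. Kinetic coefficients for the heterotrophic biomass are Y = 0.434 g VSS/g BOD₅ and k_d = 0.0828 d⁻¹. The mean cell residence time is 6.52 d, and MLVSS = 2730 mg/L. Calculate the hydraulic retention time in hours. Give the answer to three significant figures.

Rearranging the biomass balance for a CMAS with decay, V = Y·Q·ΔS·θ_c / [X·(1+k_d θ_c)] = 0.434 × 3790 × (825 − 15.7) × 6.52 / [2730 × (1 + 0.0828 × 6.52)] = 8.68×10^6 / 4204 = 2065 m³.
τ = V/Q = 2065/3790 = 0.5448 d, or 13.07 h.

τ ≈ 13.1 h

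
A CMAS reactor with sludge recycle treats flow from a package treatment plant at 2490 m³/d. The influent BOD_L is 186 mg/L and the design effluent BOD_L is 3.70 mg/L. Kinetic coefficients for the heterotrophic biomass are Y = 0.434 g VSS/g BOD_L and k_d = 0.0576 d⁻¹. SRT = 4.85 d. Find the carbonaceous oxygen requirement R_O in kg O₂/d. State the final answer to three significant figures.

R_O ≈ 235 kg O₂/d

Y_obs = Y / (1 + k_d θ_c) = 0.434 / (1 + 0.0576 × 4.85) = 0.434 / 1.279 = 0.3392.
Q·(S₀ − S) = 2490 × (186 − 3.70) × 10⁻³ = 453.9 kg/d removed.
P_X = Y_obs·Q·(S₀ − S) = 0.3392 × 453.9 = 154.0 kg VSS/d.
Carbonaceous O₂ demand = substrate oxidised − cell-mass equivalent = 453.9 − 1.42 × 154.0 = 235.3 kg O₂/d.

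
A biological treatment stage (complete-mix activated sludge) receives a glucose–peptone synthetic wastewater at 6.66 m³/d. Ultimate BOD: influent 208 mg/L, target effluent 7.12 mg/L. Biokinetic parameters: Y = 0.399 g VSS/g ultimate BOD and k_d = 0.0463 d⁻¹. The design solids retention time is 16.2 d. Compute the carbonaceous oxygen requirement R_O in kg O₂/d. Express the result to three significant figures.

R_O ≈ 0.905 kg O₂/d

Correct the yield for decay: Y_obs = Y/(1 + k_d θ_c) = 0.399 / (1 + 0.0463 × 16.2) = 0.399 / 1.750 = 0.2280.
Q·(S₀ − S) = 6.66 × (208 − 7.12) × 10⁻³ = 1.338 kg/d removed.
Net sludge production P_X = 0.2280 × 1.338 = 0.3050 kg VSS/d.
R_O = Q·(S₀ − S) − 1.42·P_X = 1.338 − 1.42 × 0.3050 = 0.9047 kg O₂/d.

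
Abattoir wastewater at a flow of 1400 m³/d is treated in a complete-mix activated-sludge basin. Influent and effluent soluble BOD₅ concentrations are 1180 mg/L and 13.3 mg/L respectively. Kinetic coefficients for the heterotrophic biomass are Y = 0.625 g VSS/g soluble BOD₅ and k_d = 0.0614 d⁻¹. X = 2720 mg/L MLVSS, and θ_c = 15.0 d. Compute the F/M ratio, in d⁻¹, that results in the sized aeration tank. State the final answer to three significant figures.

F/M ≈ 0.207 d⁻¹

Steady-state biomass mass balance: V·X·(1 + k_d·θ_c) = Y·Q·(S₀ − S)·θ_c, so V = 0.625 × 1400 × (1180 − 13.3) × 15.0 / [2720 × (1 + 0.0614 × 15.0)] = 1.53×10^7 / 5225 = 2931 m³.
F/M = applied load / biomass = Q·S₀/(V·X) = 1400 × 1180 / (2931 × 2720) = 0.2072 d⁻¹.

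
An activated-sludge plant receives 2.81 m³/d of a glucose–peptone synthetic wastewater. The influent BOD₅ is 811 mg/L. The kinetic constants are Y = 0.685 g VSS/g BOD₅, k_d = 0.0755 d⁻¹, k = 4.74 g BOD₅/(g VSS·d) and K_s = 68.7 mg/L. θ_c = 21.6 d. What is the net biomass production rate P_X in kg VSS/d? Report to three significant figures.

For a completely mixed reactor with recycle the Lawrence–McCarty relation gives S = K_s·(1 + k_d·θ_c) / [θ_c·(Y·k − k_d) − 1] = 68.7 × (1 + 0.0755 × 21.6) / [21.6 × (0.685 × 4.74 − 0.0755) − 1] = 180.7 / 67.50 = 2.677 mg/L.
Observed yield with endogenous decay: Y_obs = Y / (1 + k_d·θ_c) = 0.685 / (1 + 0.0755 × 21.6) = 0.685 / 2.631 = 0.2604 g VSS/g BOD₅.
Q·(S₀ − S) = 2.81 × (811 − 2.68) × 10⁻³ = 2.271 kg/d removed.
So the net sludge growth is P_X = 0.2604 × 2.271 = 0.5914 kg VSS/d.

P_X ≈ 0.591 kg VSS/d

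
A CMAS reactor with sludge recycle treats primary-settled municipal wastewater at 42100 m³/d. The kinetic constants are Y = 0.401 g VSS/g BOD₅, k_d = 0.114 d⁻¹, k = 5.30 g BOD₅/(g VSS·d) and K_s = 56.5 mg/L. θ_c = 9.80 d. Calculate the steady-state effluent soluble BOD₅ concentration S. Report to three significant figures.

S ≈ 6.39 mg/L

From the Monod/SRT balance for a CMAS, S = K_s·(1+k_d θ_c)/[θ_c·(Y k − k_d) − 1] = 56.5 × (1 + 0.114 × 9.80) / [9.80 × (0.401 × 5.30 − 0.114) − 1] = 119.6 / 18.71 = 6.393 mg/L.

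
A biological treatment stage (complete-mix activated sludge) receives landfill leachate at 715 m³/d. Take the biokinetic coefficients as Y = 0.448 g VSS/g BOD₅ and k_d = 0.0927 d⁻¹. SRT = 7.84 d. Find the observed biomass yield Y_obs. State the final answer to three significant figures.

Correct the yield for decay: Y_obs = Y/(1 + k_d θ_c) = 0.448 / (1 + 0.0927 × 7.84) = 0.448 / 1.727 = 0.2594.

Y_obs ≈ 0.259 g VSS/g BOD₅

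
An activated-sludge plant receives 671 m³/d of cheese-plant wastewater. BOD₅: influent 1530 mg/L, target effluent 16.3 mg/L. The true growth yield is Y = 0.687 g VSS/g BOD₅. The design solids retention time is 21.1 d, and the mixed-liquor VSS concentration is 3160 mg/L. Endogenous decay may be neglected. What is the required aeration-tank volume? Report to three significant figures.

V ≈ 4660 m³

Biomass mass balance (decay neglected): V·X = Y·Q·(S₀ − S)·θ_c, so V = 0.687 × 671 × (1530 − 16.3) × 21.1 / 3160 = 4659 m³.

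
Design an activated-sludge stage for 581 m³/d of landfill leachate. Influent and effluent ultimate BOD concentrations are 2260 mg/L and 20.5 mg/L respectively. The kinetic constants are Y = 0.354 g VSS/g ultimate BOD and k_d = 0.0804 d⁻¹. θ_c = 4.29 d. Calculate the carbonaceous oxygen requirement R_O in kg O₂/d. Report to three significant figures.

R_O ≈ 815 kg O₂/d

Y_obs = Y / (1 + k_d θ_c) = 0.354 / (1 + 0.0804 × 4.29) = 0.354 / 1.345 = 0.2632.
Q·(S₀ − S) = 581 × (2260 − 20.5) × 10⁻³ = 1301 kg/d removed.
Biomass synthesised: P_X = Y_obs × 1301 = 342.5 kg VSS/d.
R_O = Q·(S₀ − S) − 1.42·P_X = 1301 − 1.42 × 342.5 = 814.8 kg O₂/d.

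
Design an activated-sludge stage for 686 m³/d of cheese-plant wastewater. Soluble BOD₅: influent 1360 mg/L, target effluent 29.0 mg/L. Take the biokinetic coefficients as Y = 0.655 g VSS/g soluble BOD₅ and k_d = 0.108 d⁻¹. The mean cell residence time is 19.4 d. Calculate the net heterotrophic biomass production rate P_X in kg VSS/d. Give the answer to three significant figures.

The observed yield is Y_obs = Y/(1 + k_d·θ_c) = 0.655 / (1 + 0.108 × 19.4) = 0.655 / 3.095 = 0.2116 g VSS per g soluble BOD₅ removed.
Mass of soluble BOD₅ removed per day: Q(S₀ − S) = 686 × 1331 g/m³ = 913.1 kg/d.
P_X = Y_obs · Q(S₀ − S) = 0.2116 × 913.1 = 193.2 kg VSS/d.

P_X ≈ 193 kg VSS/d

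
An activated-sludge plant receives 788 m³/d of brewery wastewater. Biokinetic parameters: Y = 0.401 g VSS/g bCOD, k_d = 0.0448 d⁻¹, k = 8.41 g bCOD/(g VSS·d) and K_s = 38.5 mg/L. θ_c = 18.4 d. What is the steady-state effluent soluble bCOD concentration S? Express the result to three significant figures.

From the Monod/SRT balance for a CMAS, S = K_s·(1+k_d θ_c)/[θ_c·(Y k − k_d) − 1] = 38.5 × (1 + 0.0448 × 18.4) / [18.4 × (0.401 × 8.41 − 0.0448) − 1] = 70.24 / 60.23 = 1.166 mg/L.

S ≈ 1.17 mg/L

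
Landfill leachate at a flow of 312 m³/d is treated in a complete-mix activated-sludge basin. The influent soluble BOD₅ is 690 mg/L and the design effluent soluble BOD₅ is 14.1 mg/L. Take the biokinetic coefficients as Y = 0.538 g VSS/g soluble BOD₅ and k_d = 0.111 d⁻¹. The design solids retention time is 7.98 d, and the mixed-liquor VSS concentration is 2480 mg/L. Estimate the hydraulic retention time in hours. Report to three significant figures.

From the SRT design equation V = Y Q (S₀−S) θ_c / [X (1 + k_d θ_c)] = 0.538 × 312 × (690 − 14.1) × 7.98 / [2480 × (1 + 0.111 × 7.98)] = 9.05×10^5 / 4677 = 193.6 m³.
HRT = V/Q = 193.6 m³ / 312 m³·d⁻¹ = 0.6205 d × 24 = 14.89 h.

τ ≈ 14.9 h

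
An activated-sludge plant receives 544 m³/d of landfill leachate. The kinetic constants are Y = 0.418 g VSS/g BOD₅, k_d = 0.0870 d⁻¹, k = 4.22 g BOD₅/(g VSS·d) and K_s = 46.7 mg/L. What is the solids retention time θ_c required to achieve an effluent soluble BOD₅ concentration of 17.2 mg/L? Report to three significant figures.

At the target effluent, Y k S/(K_s+S) = 0.418×4.22×17.2/63.90 = 0.4748 d⁻¹.
Then 1/θ_c = μ − k_d = 0.4748 − 0.0870 = 0.3878 d⁻¹, giving θ_c = 2.579 d.

θ_c ≈ 2.58 d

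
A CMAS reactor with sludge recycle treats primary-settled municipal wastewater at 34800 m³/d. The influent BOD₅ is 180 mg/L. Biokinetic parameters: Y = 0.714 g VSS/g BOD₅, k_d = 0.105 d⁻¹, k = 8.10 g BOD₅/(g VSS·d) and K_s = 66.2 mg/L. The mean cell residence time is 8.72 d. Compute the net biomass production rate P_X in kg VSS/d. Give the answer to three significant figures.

P_X ≈ 2300 kg VSS/d

Effluent substrate depends only on kinetics and SRT: S = K_s(1 + k_d θ_c) / [θ_c(Yk − k_d) − 1] = 66.2 × (1 + 0.105 × 8.72) / [8.72 × (0.714 × 8.10 − 0.105) − 1] = 126.8 / 48.52 = 2.614 mg/L.
Observed yield with endogenous decay: Y_obs = Y / (1 + k_d·θ_c) = 0.714 / (1 + 0.105 × 8.72) = 0.714 / 1.916 = 0.3727 g VSS/g BOD₅.
Substrate removed = Q·(S₀ − S) = 34800 m³/d × (180 − 2.61) g/m³ = 6.17×10^6 g/d = 6173 kg/d.
P_X = Y_obs · Q(S₀ − S) = 0.3727 × 6173 = 2301 kg VSS/d.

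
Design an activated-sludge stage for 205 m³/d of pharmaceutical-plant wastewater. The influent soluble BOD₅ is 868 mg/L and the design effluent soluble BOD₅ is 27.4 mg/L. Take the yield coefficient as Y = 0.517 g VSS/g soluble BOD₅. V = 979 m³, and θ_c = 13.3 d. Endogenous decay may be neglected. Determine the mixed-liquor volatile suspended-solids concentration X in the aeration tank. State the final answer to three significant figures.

X = Y·Q·ΔS·θ_c / V = 0.517 × 205 × (868 − 27.4) × 13.3 / 979 = 1210 mg/L.

X ≈ 1210 mg/L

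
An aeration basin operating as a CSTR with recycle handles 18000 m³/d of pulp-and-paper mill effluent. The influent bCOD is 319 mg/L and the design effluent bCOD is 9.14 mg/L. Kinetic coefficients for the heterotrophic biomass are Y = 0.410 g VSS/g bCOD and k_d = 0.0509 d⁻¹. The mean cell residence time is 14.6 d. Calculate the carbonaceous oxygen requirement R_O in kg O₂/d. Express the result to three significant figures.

The observed yield is Y_obs = Y/(1 + k_d·θ_c) = 0.410 / (1 + 0.0509 × 14.6) = 0.410 / 1.743 = 0.2352 g VSS per g bCOD removed.
ΔS = 319 − 9.14 = 309.9 mg/L, so the substrate removal rate is 18000 × 309.9/1000 = 5577 kg bCOD/d.
Net sludge production P_X = 0.2352 × 5577 = 1312 kg VSS/d.
R_O = Q·ΔS − 1.42 P_X = 5577 − 1863 = 3715 kg O₂/d.

R_O ≈ 3710 kg O₂/d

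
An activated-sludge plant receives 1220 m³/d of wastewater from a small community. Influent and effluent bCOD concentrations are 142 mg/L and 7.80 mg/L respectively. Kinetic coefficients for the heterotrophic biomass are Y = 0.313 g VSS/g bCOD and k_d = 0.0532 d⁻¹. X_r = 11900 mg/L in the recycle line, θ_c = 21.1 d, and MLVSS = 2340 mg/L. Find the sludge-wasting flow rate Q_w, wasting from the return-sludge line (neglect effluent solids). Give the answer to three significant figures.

From the SRT design equation V = Y Q (S₀−S) θ_c / [X (1 + k_d θ_c)] = 0.313 × 1220 × (142 − 7.80) × 21.1 / [2340 × (1 + 0.0532 × 21.1)] = 1.08×10^6 / 4967 = 217.7 m³.
θ_c = V·X/(Q_w·X_r) when wasting from the recycle, so Q_w = V·X/(θ_c·X_r) = 217.7 × 2340 / (21.1 × 11900) = 2.029 m³/d.

Q_w ≈ 2.03 m³/d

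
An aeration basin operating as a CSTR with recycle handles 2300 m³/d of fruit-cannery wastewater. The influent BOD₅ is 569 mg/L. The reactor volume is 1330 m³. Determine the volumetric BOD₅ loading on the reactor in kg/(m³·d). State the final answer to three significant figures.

L_v ≈ 0.984 kg BOD₅/(m³·d)

Volumetric loading L_v = Q·S₀ / V = 2300 × 569 g/m³ / 1330 m³ = 984.0 g/(m³·d) = 0.9840 kg BOD₅/(m³·d).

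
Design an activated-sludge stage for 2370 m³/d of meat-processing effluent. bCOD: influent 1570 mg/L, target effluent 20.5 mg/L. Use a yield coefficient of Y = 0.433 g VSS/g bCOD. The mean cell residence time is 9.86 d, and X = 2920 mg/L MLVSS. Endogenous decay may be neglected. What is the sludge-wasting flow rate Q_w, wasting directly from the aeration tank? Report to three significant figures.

Q_w ≈ 545 m³/d

With k_d = 0 the design equation reduces to V = Y Q (S₀−S) θ_c / X = 0.433 × 2370 × (1570 − 20.5) × 9.86 / 2920 = 5369 m³.
For wasting at MLVSS concentration, Q_w = V/θ_c = 5369/9.86 = 544.6 m³/d.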